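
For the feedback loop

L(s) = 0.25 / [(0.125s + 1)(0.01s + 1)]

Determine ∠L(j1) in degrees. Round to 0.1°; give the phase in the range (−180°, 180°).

At ω = 1 rad/s:
pole (1 + j1·0.125) = 1 + j0.125 → |·| ≈ 1.0078, ∠ ≈ 7.13°
pole (1 + j1·0.01) = 1 + j0.01 → |·| ≈ 1, ∠ ≈ 0.57°
∠L = (0°) − (7.13° + 0.57°) = -7.70°

-7.7°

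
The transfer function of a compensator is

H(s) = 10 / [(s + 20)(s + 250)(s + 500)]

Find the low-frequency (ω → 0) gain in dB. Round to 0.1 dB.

H(0) = 10 / (20·250·500) = 4e-06
20 log₁₀(4e-06) ≈ -107.96 dB

-108.0 dB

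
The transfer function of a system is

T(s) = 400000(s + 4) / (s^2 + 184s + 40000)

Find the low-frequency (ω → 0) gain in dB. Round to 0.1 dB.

32.0 dB

T(0) = 400000·4 / 40000 = 40
20 log₁₀(40) ≈ 32.04 dB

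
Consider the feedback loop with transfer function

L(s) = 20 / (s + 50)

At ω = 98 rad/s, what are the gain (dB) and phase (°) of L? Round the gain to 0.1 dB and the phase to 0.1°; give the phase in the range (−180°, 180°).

At s = jω = j98:
pole (s+50): 50 + j98 → |·| = √(50²+98²) = √12104 ≈ 110.02, ∠ = arctan(98/50) ≈ 62.97°
|L| = 20 / 110.02 ≈ 0.18179
Gain = 20 log₁₀(0.18179) ≈ -14.81 dB
∠L = 0.00° − 62.97° = -62.97°

-14.8 dB, -63.0°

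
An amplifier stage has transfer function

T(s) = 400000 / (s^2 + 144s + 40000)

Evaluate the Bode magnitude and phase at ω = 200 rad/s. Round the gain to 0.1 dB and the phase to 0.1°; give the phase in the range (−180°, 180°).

22.9 dB, -90.0°

At s = jω = j200:
quadratic: (j200)² + 144·j200 + 40000 = 0 + j28800 → |·| ≈ 28800, ∠ ≈ 90.00°
|T| = 400000 / 28800 ≈ 13.889
Gain = 20 log₁₀(13.889) ≈ 22.85 dB
∠T = 0.00° − 90.00° = -90.00°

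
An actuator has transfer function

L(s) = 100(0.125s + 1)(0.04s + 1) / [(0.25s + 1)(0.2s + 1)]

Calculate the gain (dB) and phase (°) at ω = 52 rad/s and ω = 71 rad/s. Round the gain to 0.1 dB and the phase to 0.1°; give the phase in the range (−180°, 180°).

ω = 52: 20.9 dB, -24.5°; ω = 71: 20.5 dB, -18.6°

At ω = 52 rad/s:
zero (1 + j52·0.125) = 1 + j6.5 → |·| ≈ 6.5765, ∠ ≈ 81.25°
zero (1 + j52·0.04) = 1 + j2.08 → |·| ≈ 2.3079, ∠ ≈ 64.32°
pole (1 + j52·0.25) = 1 + j13 → |·| ≈ 13.038, ∠ ≈ 85.60°
pole (1 + j52·0.2) = 1 + j10.4 → |·| ≈ 10.448, ∠ ≈ 84.51°
|L| = 100 · 6.5765 · 2.3079 / (13.038 · 10.448) ≈ 11.142
Gain = 20 log₁₀(11.142) ≈ 20.94 dB
∠L = (81.25° + 64.32°) − (85.60° + 84.51°) = -24.54°

At ω = 71 rad/s:
zero (1 + j71·0.125) = 1 + j8.875 → |·| ≈ 8.9312, ∠ ≈ 83.57°
zero (1 + j71·0.04) = 1 + j2.84 → |·| ≈ 3.0109, ∠ ≈ 70.60°
pole (1 + j71·0.25) = 1 + j17.75 → |·| ≈ 17.778, ∠ ≈ 86.78°
pole (1 + j71·0.2) = 1 + j14.2 → |·| ≈ 14.235, ∠ ≈ 85.97°
|L| = 100 · 8.9312 · 3.0109 / (17.778 · 14.235) ≈ 10.626
Gain = 20 log₁₀(10.626) ≈ 20.53 dB
∠L = (83.57° + 70.60°) − (86.78° + 85.97°) = -18.58°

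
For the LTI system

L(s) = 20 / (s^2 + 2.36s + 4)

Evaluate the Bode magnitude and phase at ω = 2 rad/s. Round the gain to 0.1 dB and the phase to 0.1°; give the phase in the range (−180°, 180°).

At s = jω = j2:
quadratic: (j2)² + 2.36·j2 + 4 = 0 + j4.72 → |·| ≈ 4.72, ∠ ≈ 90.00°
|L| = 20 / 4.72 ≈ 4.2373
Gain = 20 log₁₀(4.2373) ≈ 12.54 dB
∠L = 0.00° − 90.00° = -90.00°

12.5 dB, -90.0°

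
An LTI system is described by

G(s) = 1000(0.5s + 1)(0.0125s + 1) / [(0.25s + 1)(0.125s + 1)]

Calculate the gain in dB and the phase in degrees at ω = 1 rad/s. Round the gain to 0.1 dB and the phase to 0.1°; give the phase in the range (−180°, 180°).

60.6 dB, 6.1°

At ω = 1 rad/s:
zero (1 + j1·0.5) = 1 + j0.5 → |·| ≈ 1.118, ∠ ≈ 26.57°
zero (1 + j1·0.0125) = 1 + j0.0125 → |·| ≈ 1.0001, ∠ ≈ 0.72°
pole (1 + j1·0.25) = 1 + j0.25 → |·| ≈ 1.0308, ∠ ≈ 14.04°
pole (1 + j1·0.125) = 1 + j0.125 → |·| ≈ 1.0078, ∠ ≈ 7.13°
|G| = 1000 · 1.118 · 1.0001 / (1.0308 · 1.0078) ≈ 1076.3
Gain = 20 log₁₀(1076.3) ≈ 60.64 dB
∠G = (26.57° + 0.72°) − (14.04° + 7.13°) = 6.12°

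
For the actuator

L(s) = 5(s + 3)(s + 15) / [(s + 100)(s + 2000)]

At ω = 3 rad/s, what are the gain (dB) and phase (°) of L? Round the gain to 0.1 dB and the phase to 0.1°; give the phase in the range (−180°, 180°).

At s = jω = j3:
zero (s+3): 3 + j3 → |·| = √(3²+3²) = √18 ≈ 4.2426, ∠ = arctan(3/3) ≈ 45.00°
zero (s+15): 15 + j3 → |·| = √(15²+3²) = √234 ≈ 15.297, ∠ = arctan(3/15) ≈ 11.31°
pole (s+100): 100 + j3 → |·| = √(100²+3²) = √10009 ≈ 100.04, ∠ = arctan(3/100) ≈ 1.72°
pole (s+2000): 2000 + j3 → |·| = √(2000²+3²) = √4000009 ≈ 2000, ∠ = arctan(3/2000) ≈ 0.09°
|L| = 5 · 64.899 / 2.0008e+05 ≈ 0.0016218
Gain = 20 log₁₀(0.0016218) ≈ -55.80 dB
∠L = 56.31° − 1.81° = 54.50°

-55.8 dB, 54.5°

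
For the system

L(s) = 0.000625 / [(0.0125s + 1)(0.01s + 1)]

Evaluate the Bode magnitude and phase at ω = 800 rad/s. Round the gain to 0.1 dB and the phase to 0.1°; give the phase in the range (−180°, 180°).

At ω = 800 rad/s:
pole (1 + j800·0.0125) = 1 + j10 → |·| ≈ 10.05, ∠ ≈ 84.29°
pole (1 + j800·0.01) = 1 + j8 → |·| ≈ 8.0623, ∠ ≈ 82.87°
|L| = 0.000625 · 1 / (10.05 · 8.0623) ≈ 7.7136e-06
Gain = 20 log₁₀(7.7136e-06) ≈ -102.25 dB
∠L = (0°) − (84.29° + 82.87°) = -167.16°

-102.3 dB, -167.2°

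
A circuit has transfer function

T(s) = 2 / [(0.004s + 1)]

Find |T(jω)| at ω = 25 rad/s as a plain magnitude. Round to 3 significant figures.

1.99

At ω = 25 rad/s:
pole (1 + j25·0.004) = 1 + j0.1 → |·| ≈ 1.005, ∠ ≈ 5.71°
|T| = 2 · 1 / (1.005) ≈ 1.99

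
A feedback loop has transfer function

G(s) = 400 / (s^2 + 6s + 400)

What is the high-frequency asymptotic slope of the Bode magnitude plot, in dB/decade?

Each pole contributes −20 dB/decade at high frequency; each zero contributes +20 dB/decade.
Net: 0 zero(s) − 2 pole(s) → -40 dB/decade.

-40 dB/decade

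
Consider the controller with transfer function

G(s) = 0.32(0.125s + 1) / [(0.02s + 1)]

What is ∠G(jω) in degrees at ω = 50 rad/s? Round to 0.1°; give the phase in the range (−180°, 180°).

At ω = 50 rad/s:
zero (1 + j50·0.125) = 1 + j6.25 → |·| ≈ 6.3295, ∠ ≈ 80.91°
pole (1 + j50·0.02) = 1 + j1 → |·| ≈ 1.4142, ∠ ≈ 45.00°
∠G = (80.91°) − (45.00°) = 35.91°

35.9°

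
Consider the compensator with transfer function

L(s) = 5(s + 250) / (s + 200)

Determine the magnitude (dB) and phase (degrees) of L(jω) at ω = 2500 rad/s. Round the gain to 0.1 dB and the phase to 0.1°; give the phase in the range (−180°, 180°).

At s = jω = j2500:
zero (s+250): 250 + j2500 → |·| = √(250²+2500²) = √6312500 ≈ 2512.5, ∠ = arctan(2500/250) ≈ 84.29°
pole (s+200): 200 + j2500 → |·| = √(200²+2500²) = √6290000 ≈ 2508, ∠ = arctan(2500/200) ≈ 85.43°
|L| = 5 · 2512.5 / 2508 ≈ 5.009
Gain = 20 log₁₀(5.009) ≈ 14.00 dB
∠L = 84.29° − 85.43° = -1.14°

14.0 dB, -1.1°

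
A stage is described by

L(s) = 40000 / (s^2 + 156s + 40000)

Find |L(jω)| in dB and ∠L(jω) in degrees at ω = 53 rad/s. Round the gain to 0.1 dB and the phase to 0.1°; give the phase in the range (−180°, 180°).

0.4 dB, -12.5°

At s = jω = j53:
quadratic: (j53)² + 156·j53 + 40000 = 37191 + j8268 → |·| ≈ 38099, ∠ ≈ 12.53°
|L| = 40000 / 38099 ≈ 1.0499
Gain = 20 log₁₀(1.0499) ≈ 0.42 dB
∠L = 0.00° − 12.53° = -12.53°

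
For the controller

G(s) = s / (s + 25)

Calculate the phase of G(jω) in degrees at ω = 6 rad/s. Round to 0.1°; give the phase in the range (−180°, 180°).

76.5°

At s = jω = j6:
zero at origin: s = j6 → |·| = 6, ∠ = 90.00°
pole (s+25): 25 + j6 → |·| = √(25²+6²) = √661 ≈ 25.71, ∠ = arctan(6/25) ≈ 13.50°
∠G = 90.00° − 13.50° = 76.50°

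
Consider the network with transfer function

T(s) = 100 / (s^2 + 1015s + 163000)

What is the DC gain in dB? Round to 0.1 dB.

T(0) = 100 / 163000 ≈ 0.0006135
20 log₁₀(0.0006135) ≈ -64.24 dB

-64.2 dB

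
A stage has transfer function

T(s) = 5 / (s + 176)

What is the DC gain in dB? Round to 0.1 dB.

T(0) = 5 / 176 ≈ 0.028409
20 log₁₀(0.028409) ≈ -30.93 dB

-30.9 dB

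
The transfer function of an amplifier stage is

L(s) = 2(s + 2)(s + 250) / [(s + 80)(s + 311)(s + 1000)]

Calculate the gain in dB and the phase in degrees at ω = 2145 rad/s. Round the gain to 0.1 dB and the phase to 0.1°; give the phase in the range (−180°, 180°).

-61.5 dB, -61.3°

At s = jω = j2145:
zero (s+2): 2 + j2145 → |·| = √(2²+2145²) = √4601029 ≈ 2145, ∠ = arctan(2145/2) ≈ 89.95°
zero (s+250): 250 + j2145 → |·| = √(250²+2145²) = √4663525 ≈ 2159.5, ∠ = arctan(2145/250) ≈ 83.35°
pole (s+80): 80 + j2145 → |·| = √(80²+2145²) = √4607425 ≈ 2146.5, ∠ = arctan(2145/80) ≈ 87.86°
pole (s+311): 311 + j2145 → |·| = √(311²+2145²) = √4697746 ≈ 2167.4, ∠ = arctan(2145/311) ≈ 81.75°
pole (s+1000): 1000 + j2145 → |·| = √(1000²+2145²) = √5601025 ≈ 2366.6, ∠ = arctan(2145/1000) ≈ 65.01°
|L| = 2 · 4.6321e+06 / 1.101e+10 ≈ 0.00084144
Gain = 20 log₁₀(0.00084144) ≈ -61.50 dB
∠L = 173.30° − 234.62° = -61.32°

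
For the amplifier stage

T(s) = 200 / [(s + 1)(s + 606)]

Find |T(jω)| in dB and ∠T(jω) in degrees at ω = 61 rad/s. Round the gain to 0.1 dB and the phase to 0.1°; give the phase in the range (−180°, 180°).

-45.4 dB, -94.8°

At s = jω = j61:
pole (s+1): 1 + j61 → |·| = √(1²+61²) = √3722 ≈ 61.008, ∠ = arctan(61/1) ≈ 89.06°
pole (s+606): 606 + j61 → |·| = √(606²+61²) = √370957 ≈ 609.06, ∠ = arctan(61/606) ≈ 5.75°
|T| = 200 / 37158 ≈ 0.0053824
Gain = 20 log₁₀(0.0053824) ≈ -45.38 dB
∠T = 0.00° − 94.81° = -94.81°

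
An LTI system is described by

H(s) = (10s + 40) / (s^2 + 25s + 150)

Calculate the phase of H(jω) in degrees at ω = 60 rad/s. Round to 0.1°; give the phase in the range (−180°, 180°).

Substitute s = j60:
Numerator: 10(j60) + 40 = 40 + j600
Denominator: (j60)^2 + 25(j60) + 150 = -3450 + j1500
|N| = √(40² + 600²) ≈ 601.33, ∠N ≈ 86.19°
|D| = √(3450² + 1500²) ≈ 3762, ∠D ≈ 156.50°
∠H = 86.19° − 156.50° = -70.31°

-70.3°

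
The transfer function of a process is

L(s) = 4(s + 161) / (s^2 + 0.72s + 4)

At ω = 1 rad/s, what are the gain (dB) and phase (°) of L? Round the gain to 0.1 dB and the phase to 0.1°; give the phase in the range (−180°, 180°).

46.4 dB, -13.1°

At s = jω = j1:
zero (s+161): 161 + j1 → |·| = √(161²+1²) = √25922 ≈ 161, ∠ = arctan(1/161) ≈ 0.36°
quadratic: (j1)² + 0.72·j1 + 4 = 3 + j0.72 → |·| ≈ 3.0852, ∠ ≈ 13.50°
|L| = 4 · 161 / 3.0852 ≈ 208.74
Gain = 20 log₁₀(208.74) ≈ 46.39 dB
∠L = 0.36° − 13.50° = -13.14°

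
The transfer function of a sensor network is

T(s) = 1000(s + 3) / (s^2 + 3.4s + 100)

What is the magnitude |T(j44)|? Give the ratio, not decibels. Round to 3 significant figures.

23.9

At s = jω = j44:
zero (s+3): 3 + j44 → |·| = √(3²+44²) = √1945 ≈ 44.102, ∠ = arctan(44/3) ≈ 86.10°
quadratic: (j44)² + 3.4·j44 + 100 = -1836 + j149.6 → |·| ≈ 1842.1, ∠ ≈ 175.34°
|T| = 1000 · 44.102 / 1842.1 ≈ 23.941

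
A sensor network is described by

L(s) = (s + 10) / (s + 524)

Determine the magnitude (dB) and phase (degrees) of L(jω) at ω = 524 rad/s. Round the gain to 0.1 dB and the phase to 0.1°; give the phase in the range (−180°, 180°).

-3.0 dB, 43.9°

Substitute s = j524:
Numerator: (j524) + 10 = 10 + j524
Denominator: (j524) + 524 = 524 + j524
|N| = √(10² + 524²) ≈ 524.1, ∠N ≈ 88.91°
|D| = √(524² + 524²) ≈ 741.05, ∠D ≈ 45.00°
|L| = 524.1 / 741.05 ≈ 0.70724
Gain = 20 log₁₀(0.70724) ≈ -3.01 dB
∠L = 88.91° − 45.00° = 43.91°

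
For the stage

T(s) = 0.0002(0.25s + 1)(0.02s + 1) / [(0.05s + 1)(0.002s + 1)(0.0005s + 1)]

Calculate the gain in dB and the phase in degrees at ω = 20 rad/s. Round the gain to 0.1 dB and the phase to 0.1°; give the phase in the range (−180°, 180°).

-62.2 dB, 52.6°

At ω = 20 rad/s:
zero (1 + j20·0.25) = 1 + j5 → |·| ≈ 5.099, ∠ ≈ 78.69°
zero (1 + j20·0.02) = 1 + j0.4 → |·| ≈ 1.077, ∠ ≈ 21.80°
pole (1 + j20·0.05) = 1 + j1 → |·| ≈ 1.4142, ∠ ≈ 45.00°
pole (1 + j20·0.002) = 1 + j0.04 → |·| ≈ 1.0008, ∠ ≈ 2.29°
pole (1 + j20·0.0005) = 1 + j0.01 → |·| ≈ 1, ∠ ≈ 0.57°
|T| = 0.0002 · 5.099 · 1.077 / (1.4142 · 1.0008 · 1) ≈ 0.00077602
Gain = 20 log₁₀(0.00077602) ≈ -62.20 dB
∠T = (78.69° + 21.80°) − (45.00° + 2.29° + 0.57°) = 52.63°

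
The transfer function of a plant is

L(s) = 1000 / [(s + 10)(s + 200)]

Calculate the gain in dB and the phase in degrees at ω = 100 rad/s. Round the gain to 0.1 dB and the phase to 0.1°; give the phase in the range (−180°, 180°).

-27.0 dB, -110.9°

At s = jω = j100:
pole (s+10): 10 + j100 → |·| = √(10²+100²) = √10100 ≈ 100.5, ∠ = arctan(100/10) ≈ 84.29°
pole (s+200): 200 + j100 → |·| = √(200²+100²) = √50000 ≈ 223.61, ∠ = arctan(100/200) ≈ 26.57°
|L| = 1000 / 22473 ≈ 0.044498
Gain = 20 log₁₀(0.044498) ≈ -27.03 dB
∠L = 0.00° − 110.86° = -110.86°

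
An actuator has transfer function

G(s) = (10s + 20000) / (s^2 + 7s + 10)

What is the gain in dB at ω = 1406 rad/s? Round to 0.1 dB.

Substitute s = j1406:
Numerator: 10(j1406) + 20000 = 20000 + j14060
Denominator: (j1406)^2 + 7(j1406) + 10 = -1976826 + j9842
|N| = √(20000² + 14060²) ≈ 24448, ∠N ≈ 35.11°
|D| = √(1976826² + 9842²) ≈ 1.9769e+06, ∠D ≈ 179.71°
|G| = 24448 / 1.9769e+06 ≈ 0.012367
Gain = 20 log₁₀(0.012367) ≈ -38.15 dB

-38.2 dB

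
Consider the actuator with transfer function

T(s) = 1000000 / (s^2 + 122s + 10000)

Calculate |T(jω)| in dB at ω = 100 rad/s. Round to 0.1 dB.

38.3 dB

At s = jω = j100:
quadratic: (j100)² + 122·j100 + 10000 = 0 + j12200 → |·| ≈ 12200, ∠ ≈ 90.00°
|T| = 1000000 / 12200 ≈ 81.967
Gain = 20 log₁₀(81.967) ≈ 38.27 dB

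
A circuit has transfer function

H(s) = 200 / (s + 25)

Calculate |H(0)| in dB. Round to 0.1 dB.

H(0) = 200 / (25) = 8
20 log₁₀(8) ≈ 18.06 dB

18.1 dB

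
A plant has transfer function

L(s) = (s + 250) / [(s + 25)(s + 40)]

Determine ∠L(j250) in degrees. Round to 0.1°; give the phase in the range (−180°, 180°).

-120.2°

At s = jω = j250:
zero (s+250): 250 + j250 → |·| = √(250²+250²) = √125000 ≈ 353.55, ∠ = arctan(250/250) ≈ 45.00°
pole (s+25): 25 + j250 → |·| = √(25²+250²) = √63125 ≈ 251.25, ∠ = arctan(250/25) ≈ 84.29°
pole (s+40): 40 + j250 → |·| = √(40²+250²) = √64100 ≈ 253.18, ∠ = arctan(250/40) ≈ 80.91°
∠L = 45.00° − 165.20° = -120.20°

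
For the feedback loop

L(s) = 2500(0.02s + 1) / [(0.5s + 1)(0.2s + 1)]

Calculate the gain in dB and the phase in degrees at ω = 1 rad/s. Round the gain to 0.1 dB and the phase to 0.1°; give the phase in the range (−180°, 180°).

At ω = 1 rad/s:
zero (1 + j1·0.02) = 1 + j0.02 → |·| ≈ 1.0002, ∠ ≈ 1.15°
pole (1 + j1·0.5) = 1 + j0.5 → |·| ≈ 1.118, ∠ ≈ 26.57°
pole (1 + j1·0.2) = 1 + j0.2 → |·| ≈ 1.0198, ∠ ≈ 11.31°
|L| = 2500 · 1.0002 / (1.118 · 1.0198) ≈ 2193.2
Gain = 20 log₁₀(2193.2) ≈ 66.82 dB
∠L = (1.15°) − (26.57° + 11.31°) = -36.73°

66.8 dB, -36.7°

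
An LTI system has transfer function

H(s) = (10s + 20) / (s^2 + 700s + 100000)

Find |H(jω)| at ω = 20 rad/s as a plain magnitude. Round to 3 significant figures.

Substitute s = j20:
Numerator: 10(j20) + 20 = 20 + j200
Denominator: (j20)^2 + 700(j20) + 100000 = 99600 + j14000
|N| = √(20² + 200²) ≈ 201, ∠N ≈ 84.29°
|D| = √(99600² + 14000²) ≈ 1.0058e+05, ∠D ≈ 8.00°
|H| = 201 / 1.0058e+05 ≈ 0.0019984

0.00200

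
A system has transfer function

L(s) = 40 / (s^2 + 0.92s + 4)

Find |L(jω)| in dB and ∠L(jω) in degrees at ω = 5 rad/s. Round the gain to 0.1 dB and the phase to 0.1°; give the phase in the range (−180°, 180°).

5.4 dB, -167.6°

At s = jω = j5:
quadratic: (j5)² + 0.92·j5 + 4 = -21 + j4.6 → |·| ≈ 21.498, ∠ ≈ 167.64°
|L| = 40 / 21.498 ≈ 1.8606
Gain = 20 log₁₀(1.8606) ≈ 5.39 dB
∠L = 0.00° − 167.64° = -167.64°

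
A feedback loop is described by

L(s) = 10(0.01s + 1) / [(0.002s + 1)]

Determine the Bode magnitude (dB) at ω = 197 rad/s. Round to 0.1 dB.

At ω = 197 rad/s:
zero (1 + j197·0.01) = 1 + j1.97 → |·| ≈ 2.2093, ∠ ≈ 63.09°
pole (1 + j197·0.002) = 1 + j0.394 → |·| ≈ 1.0748, ∠ ≈ 21.50°
|L| = 10 · 2.2093 / (1.0748) ≈ 20.555
Gain = 20 log₁₀(20.555) ≈ 26.26 dB

26.3 dB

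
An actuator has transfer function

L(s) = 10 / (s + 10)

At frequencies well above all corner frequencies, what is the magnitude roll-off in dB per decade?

Each pole contributes −20 dB/decade at high frequency; each zero contributes +20 dB/decade.
Net: 0 zero(s) − 1 pole(s) → -20 dB/decade.

-20 dB/decade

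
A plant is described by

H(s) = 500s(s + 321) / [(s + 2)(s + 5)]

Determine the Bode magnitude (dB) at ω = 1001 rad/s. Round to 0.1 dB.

54.4 dB

At s = jω = j1001:
zero (s+321): 321 + j1001 → |·| = √(321²+1001²) = √1105042 ≈ 1051.2, ∠ = arctan(1001/321) ≈ 72.22°
zero at origin: s = j1001 → |·| = 1001, ∠ = 90.00°
pole (s+2): 2 + j1001 → |·| = √(2²+1001²) = √1002005 ≈ 1001, ∠ = arctan(1001/2) ≈ 89.89°
pole (s+5): 5 + j1001 → |·| = √(5²+1001²) = √1002026 ≈ 1001, ∠ = arctan(1001/5) ≈ 89.71°
|H| = 500 · 1.0523e+06 / 1.002e+06 ≈ 525.1
Gain = 20 log₁₀(525.1) ≈ 54.40 dB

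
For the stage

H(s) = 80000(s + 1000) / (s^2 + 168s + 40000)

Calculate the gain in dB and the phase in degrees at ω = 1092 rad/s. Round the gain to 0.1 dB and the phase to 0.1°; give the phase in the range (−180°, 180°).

At s = jω = j1092:
zero (s+1000): 1000 + j1092 → |·| = √(1000²+1092²) = √2192464 ≈ 1480.7, ∠ = arctan(1092/1000) ≈ 47.52°
quadratic: (j1092)² + 168·j1092 + 40000 = -1152464 + j183456 → |·| ≈ 1.167e+06, ∠ ≈ 170.96°
|H| = 80000 · 1480.7 / 1.167e+06 ≈ 101.5
Gain = 20 log₁₀(101.5) ≈ 40.13 dB
∠H = 47.52° − 170.96° = -123.44°

40.1 dB, -123.4°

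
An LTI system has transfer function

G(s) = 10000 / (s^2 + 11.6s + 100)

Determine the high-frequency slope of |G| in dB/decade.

-40 dB/decade

Each pole contributes −20 dB/decade at high frequency; each zero contributes +20 dB/decade.
Net: 0 zero(s) − 2 pole(s) → -40 dB/decade.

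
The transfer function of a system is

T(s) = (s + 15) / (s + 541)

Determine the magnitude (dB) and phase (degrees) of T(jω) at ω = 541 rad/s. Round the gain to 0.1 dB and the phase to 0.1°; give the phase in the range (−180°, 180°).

-3.0 dB, 43.4°

Substitute s = j541:
Numerator: (j541) + 15 = 15 + j541
Denominator: (j541) + 541 = 541 + j541
|N| = √(15² + 541²) ≈ 541.21, ∠N ≈ 88.41°
|D| = √(541² + 541²) ≈ 765.09, ∠D ≈ 45.00°
|T| = 541.21 / 765.09 ≈ 0.70738
Gain = 20 log₁₀(0.70738) ≈ -3.01 dB
∠T = 88.41° − 45.00° = 43.41°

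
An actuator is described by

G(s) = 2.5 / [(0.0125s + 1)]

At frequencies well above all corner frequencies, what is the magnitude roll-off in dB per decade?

Each pole contributes −20 dB/decade at high frequency; each zero contributes +20 dB/decade.
Net: 0 zero(s) − 1 pole(s) → -20 dB/decade.

-20 dB/decade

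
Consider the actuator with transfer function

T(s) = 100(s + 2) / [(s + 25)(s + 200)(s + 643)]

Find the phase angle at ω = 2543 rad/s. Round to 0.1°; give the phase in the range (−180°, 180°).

At s = jω = j2543:
zero (s+2): 2 + j2543 → |·| = √(2²+2543²) = √6466853 ≈ 2543, ∠ = arctan(2543/2) ≈ 89.95°
pole (s+25): 25 + j2543 → |·| = √(25²+2543²) = √6467474 ≈ 2543.1, ∠ = arctan(2543/25) ≈ 89.44°
pole (s+200): 200 + j2543 → |·| = √(200²+2543²) = √6506849 ≈ 2550.9, ∠ = arctan(2543/200) ≈ 85.50°
pole (s+643): 643 + j2543 → |·| = √(643²+2543²) = √6880298 ≈ 2623, ∠ = arctan(2543/643) ≈ 75.81°
∠T = 89.95° − 250.75° = -160.80°

-160.8°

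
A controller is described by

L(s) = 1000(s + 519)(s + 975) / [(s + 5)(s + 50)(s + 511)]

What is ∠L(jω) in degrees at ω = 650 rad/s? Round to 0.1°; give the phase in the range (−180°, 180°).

At s = jω = j650:
zero (s+519): 519 + j650 → |·| = √(519²+650²) = √691861 ≈ 831.78, ∠ = arctan(650/519) ≈ 51.39°
zero (s+975): 975 + j650 → |·| = √(975²+650²) = √1373125 ≈ 1171.8, ∠ = arctan(650/975) ≈ 33.69°
pole (s+5): 5 + j650 → |·| = √(5²+650²) = √422525 ≈ 650.02, ∠ = arctan(650/5) ≈ 89.56°
pole (s+50): 50 + j650 → |·| = √(50²+650²) = √425000 ≈ 651.92, ∠ = arctan(650/50) ≈ 85.60°
pole (s+511): 511 + j650 → |·| = √(511²+650²) = √683621 ≈ 826.81, ∠ = arctan(650/511) ≈ 51.83°
∠L = 85.08° − 226.99° = -141.91°

-141.9°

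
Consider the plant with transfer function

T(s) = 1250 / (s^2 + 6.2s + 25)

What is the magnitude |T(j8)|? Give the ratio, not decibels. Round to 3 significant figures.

19.8

At s = jω = j8:
quadratic: (j8)² + 6.2·j8 + 25 = -39 + j49.6 → |·| ≈ 63.096, ∠ ≈ 128.18°
|T| = 1250 / 63.096 ≈ 19.811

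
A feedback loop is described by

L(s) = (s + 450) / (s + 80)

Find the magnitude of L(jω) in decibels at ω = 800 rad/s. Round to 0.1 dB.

1.2 dB

Substitute s = j800:
Numerator: (j800) + 450 = 450 + j800
Denominator: (j800) + 80 = 80 + j800
|N| = √(450² + 800²) ≈ 917.88, ∠N ≈ 60.64°
|D| = √(80² + 800²) ≈ 803.99, ∠D ≈ 84.29°
|L| = 917.88 / 803.99 ≈ 1.1417
Gain = 20 log₁₀(1.1417) ≈ 1.15 dB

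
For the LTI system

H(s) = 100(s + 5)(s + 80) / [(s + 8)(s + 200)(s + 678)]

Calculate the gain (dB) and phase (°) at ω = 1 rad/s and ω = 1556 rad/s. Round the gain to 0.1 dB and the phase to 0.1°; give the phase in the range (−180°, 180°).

ω = 1: -28.6 dB, 4.5°; ω = 1556: -24.7 dB, -62.0°

At s = jω = j1:
zero (s+5): 5 + j1 → |·| = √(5²+1²) = √26 ≈ 5.099, ∠ = arctan(1/5) ≈ 11.31°
zero (s+80): 80 + j1 → |·| = √(80²+1²) = √6401 ≈ 80.006, ∠ = arctan(1/80) ≈ 0.72°
pole (s+8): 8 + j1 → |·| = √(8²+1²) = √65 ≈ 8.0623, ∠ = arctan(1/8) ≈ 7.13°
pole (s+200): 200 + j1 → |·| = √(200²+1²) = √40001 ≈ 200, ∠ = arctan(1/200) ≈ 0.29°
pole (s+678): 678 + j1 → |·| = √(678²+1²) = √459685 ≈ 678, ∠ = arctan(1/678) ≈ 0.08°
|H| = 100 · 407.95 / 1.0932e+06 ≈ 0.037317
Gain = 20 log₁₀(0.037317) ≈ -28.56 dB
∠H = 12.03° − 7.50° = 4.53°

At s = jω = j1556:
zero (s+5): 5 + j1556 → |·| = √(5²+1556²) = √2421161 ≈ 1556, ∠ = arctan(1556/5) ≈ 89.82°
zero (s+80): 80 + j1556 → |·| = √(80²+1556²) = √2427536 ≈ 1558.1, ∠ = arctan(1556/80) ≈ 87.06°
pole (s+8): 8 + j1556 → |·| = √(8²+1556²) = √2421200 ≈ 1556, ∠ = arctan(1556/8) ≈ 89.71°
pole (s+200): 200 + j1556 → |·| = √(200²+1556²) = √2461136 ≈ 1568.8, ∠ = arctan(1556/200) ≈ 82.68°
pole (s+678): 678 + j1556 → |·| = √(678²+1556²) = √2880820 ≈ 1697.3, ∠ = arctan(1556/678) ≈ 66.46°
|H| = 100 · 2.4244e+06 / 4.1432e+09 ≈ 0.058515
Gain = 20 log₁₀(0.058515) ≈ -24.65 dB
∠H = 176.88° − 238.85° = -61.97°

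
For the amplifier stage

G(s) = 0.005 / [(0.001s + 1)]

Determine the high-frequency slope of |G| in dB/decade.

-20 dB/decade

Each pole contributes −20 dB/decade at high frequency; each zero contributes +20 dB/decade.
Net: 0 zero(s) − 1 pole(s) → -20 dB/decade.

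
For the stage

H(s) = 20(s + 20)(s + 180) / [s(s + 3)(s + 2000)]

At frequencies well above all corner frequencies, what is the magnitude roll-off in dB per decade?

Each pole contributes −20 dB/decade at high frequency; each zero contributes +20 dB/decade.
Net: 2 zero(s) − 3 pole(s) → -20 dB/decade.

-20 dB/decade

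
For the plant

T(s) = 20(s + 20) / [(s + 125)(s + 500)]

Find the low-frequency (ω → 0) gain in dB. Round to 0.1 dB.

T(0) = 20·20 / (125·500) = 0.0064
20 log₁₀(0.0064) ≈ -43.88 dB

-43.9 dB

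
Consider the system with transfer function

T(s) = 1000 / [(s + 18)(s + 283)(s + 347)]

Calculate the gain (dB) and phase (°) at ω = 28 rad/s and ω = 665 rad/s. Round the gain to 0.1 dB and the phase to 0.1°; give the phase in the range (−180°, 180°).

At s = jω = j28:
pole (s+18): 18 + j28 → |·| = √(18²+28²) = √1108 ≈ 33.287, ∠ = arctan(28/18) ≈ 57.26°
pole (s+283): 283 + j28 → |·| = √(283²+28²) = √80873 ≈ 284.38, ∠ = arctan(28/283) ≈ 5.65°
pole (s+347): 347 + j28 → |·| = √(347²+28²) = √121193 ≈ 348.13, ∠ = arctan(28/347) ≈ 4.61°
|T| = 1000 / 3.2955e+06 ≈ 0.00030344
Gain = 20 log₁₀(0.00030344) ≈ -70.36 dB
∠T = 0.00° − 67.52° = -67.52°

At s = jω = j665:
pole (s+18): 18 + j665 → |·| = √(18²+665²) = √442549 ≈ 665.24, ∠ = arctan(665/18) ≈ 88.45°
pole (s+283): 283 + j665 → |·| = √(283²+665²) = √522314 ≈ 722.71, ∠ = arctan(665/283) ≈ 66.95°
pole (s+347): 347 + j665 → |·| = √(347²+665²) = √562634 ≈ 750.09, ∠ = arctan(665/347) ≈ 62.44°
|T| = 1000 / 3.6062e+08 ≈ 2.773e-06
Gain = 20 log₁₀(2.773e-06) ≈ -111.14 dB
∠T = 0.00° − 217.84° = -217.84° ≡ 142.16° (principal value)

ω = 28: -70.4 dB, -67.5°; ω = 665: -111.1 dB, 142.2°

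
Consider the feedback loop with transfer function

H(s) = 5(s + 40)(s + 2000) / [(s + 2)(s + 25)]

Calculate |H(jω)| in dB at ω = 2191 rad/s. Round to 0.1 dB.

At s = jω = j2191:
zero (s+40): 40 + j2191 → |·| = √(40²+2191²) = √4802081 ≈ 2191.4, ∠ = arctan(2191/40) ≈ 88.95°
zero (s+2000): 2000 + j2191 → |·| = √(2000²+2191²) = √8800481 ≈ 2966.6, ∠ = arctan(2191/2000) ≈ 47.61°
pole (s+2): 2 + j2191 → |·| = √(2²+2191²) = √4800485 ≈ 2191, ∠ = arctan(2191/2) ≈ 89.95°
pole (s+25): 25 + j2191 → |·| = √(25²+2191²) = √4801106 ≈ 2191.1, ∠ = arctan(2191/25) ≈ 89.35°
|H| = 5 · 6.501e+06 / 4.8007e+06 ≈ 6.7709
Gain = 20 log₁₀(6.7709) ≈ 16.61 dB

16.6 dB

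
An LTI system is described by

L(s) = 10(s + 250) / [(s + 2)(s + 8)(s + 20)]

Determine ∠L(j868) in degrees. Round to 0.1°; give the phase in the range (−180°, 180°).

At s = jω = j868:
zero (s+250): 250 + j868 → |·| = √(250²+868²) = √815924 ≈ 903.29, ∠ = arctan(868/250) ≈ 73.93°
pole (s+2): 2 + j868 → |·| = √(2²+868²) = √753428 ≈ 868, ∠ = arctan(868/2) ≈ 89.87°
pole (s+8): 8 + j868 → |·| = √(8²+868²) = √753488 ≈ 868.04, ∠ = arctan(868/8) ≈ 89.47°
pole (s+20): 20 + j868 → |·| = √(20²+868²) = √753824 ≈ 868.23, ∠ = arctan(868/20) ≈ 88.68°
∠L = 73.93° − 268.02° = -194.09° ≡ 165.91° (principal value)

165.9°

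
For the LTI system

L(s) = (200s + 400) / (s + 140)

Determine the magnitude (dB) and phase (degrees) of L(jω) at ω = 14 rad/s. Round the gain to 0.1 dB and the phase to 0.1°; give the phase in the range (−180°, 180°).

Substitute s = j14:
Numerator: 200(j14) + 400 = 400 + j2800
Denominator: (j14) + 140 = 140 + j14
|N| = √(400² + 2800²) ≈ 2828.4, ∠N ≈ 81.87°
|D| = √(140² + 14²) ≈ 140.7, ∠D ≈ 5.71°
|L| = 2828.4 / 140.7 ≈ 20.102
Gain = 20 log₁₀(20.102) ≈ 26.06 dB
∠L = 81.87° − 5.71° = 76.16°

26.1 dB, 76.2°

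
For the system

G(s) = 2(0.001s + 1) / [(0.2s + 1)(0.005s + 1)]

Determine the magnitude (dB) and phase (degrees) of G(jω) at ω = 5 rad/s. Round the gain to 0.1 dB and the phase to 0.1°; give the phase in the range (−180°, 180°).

At ω = 5 rad/s:
zero (1 + j5·0.001) = 1 + j0.005 → |·| ≈ 1, ∠ ≈ 0.29°
pole (1 + j5·0.2) = 1 + j1 → |·| ≈ 1.4142, ∠ ≈ 45.00°
pole (1 + j5·0.005) = 1 + j0.025 → |·| ≈ 1.0003, ∠ ≈ 1.43°
|G| = 2 · 1 / (1.4142 · 1.0003) ≈ 1.4138
Gain = 20 log₁₀(1.4138) ≈ 3.01 dB
∠G = (0.29°) − (45.00° + 1.43°) = -46.14°

3.0 dB, -46.1°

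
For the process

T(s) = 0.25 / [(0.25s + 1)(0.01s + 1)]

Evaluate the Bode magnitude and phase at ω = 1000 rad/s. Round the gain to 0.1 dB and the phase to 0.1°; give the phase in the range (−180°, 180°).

-80.0 dB, -174.1°

At ω = 1000 rad/s:
pole (1 + j1000·0.25) = 1 + j250 → |·| ≈ 250, ∠ ≈ 89.77°
pole (1 + j1000·0.01) = 1 + j10 → |·| ≈ 10.05, ∠ ≈ 84.29°
|T| = 0.25 · 1 / (250 · 10.05) ≈ 9.9502e-05
Gain = 20 log₁₀(9.9502e-05) ≈ -80.04 dB
∠T = (0°) − (89.77° + 84.29°) = -174.06°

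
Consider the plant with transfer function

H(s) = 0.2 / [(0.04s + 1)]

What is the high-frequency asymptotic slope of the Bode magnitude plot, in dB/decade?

-20 dB/decade

Each pole contributes −20 dB/decade at high frequency; each zero contributes +20 dB/decade.
Net: 0 zero(s) − 1 pole(s) → -20 dB/decade.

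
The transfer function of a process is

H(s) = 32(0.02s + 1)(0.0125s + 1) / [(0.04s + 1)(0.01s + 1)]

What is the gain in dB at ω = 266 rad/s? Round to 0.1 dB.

25.9 dB

At ω = 266 rad/s:
zero (1 + j266·0.02) = 1 + j5.32 → |·| ≈ 5.4132, ∠ ≈ 79.35°
zero (1 + j266·0.0125) = 1 + j3.325 → |·| ≈ 3.4721, ∠ ≈ 73.26°
pole (1 + j266·0.04) = 1 + j10.64 → |·| ≈ 10.687, ∠ ≈ 84.63°
pole (1 + j266·0.01) = 1 + j2.66 → |·| ≈ 2.8418, ∠ ≈ 69.40°
|H| = 32 · 5.4132 · 3.4721 / (10.687 · 2.8418) ≈ 19.804
Gain = 20 log₁₀(19.804) ≈ 25.94 dB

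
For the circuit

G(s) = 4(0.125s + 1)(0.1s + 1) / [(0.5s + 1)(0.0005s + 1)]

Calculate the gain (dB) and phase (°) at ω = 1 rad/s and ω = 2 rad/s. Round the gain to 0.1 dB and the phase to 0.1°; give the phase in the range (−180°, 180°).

ω = 1: 11.2 dB, -13.8°; ω = 2: 9.5 dB, -19.7°

At ω = 1 rad/s:
zero (1 + j1·0.125) = 1 + j0.125 → |·| ≈ 1.0078, ∠ ≈ 7.13°
zero (1 + j1·0.1) = 1 + j0.1 → |·| ≈ 1.005, ∠ ≈ 5.71°
pole (1 + j1·0.5) = 1 + j0.5 → |·| ≈ 1.118, ∠ ≈ 26.57°
pole (1 + j1·0.0005) = 1 + j0.0005 → |·| ≈ 1, ∠ ≈ 0.03°
|G| = 4 · 1.0078 · 1.005 / (1.118 · 1) ≈ 3.6238
Gain = 20 log₁₀(3.6238) ≈ 11.18 dB
∠G = (7.13° + 5.71°) − (26.57° + 0.03°) = -13.76°

At ω = 2 rad/s:
zero (1 + j2·0.125) = 1 + j0.25 → |·| ≈ 1.0308, ∠ ≈ 14.04°
zero (1 + j2·0.1) = 1 + j0.2 → |·| ≈ 1.0198, ∠ ≈ 11.31°
pole (1 + j2·0.5) = 1 + j1 → |·| ≈ 1.4142, ∠ ≈ 45.00°
pole (1 + j2·0.0005) = 1 + j0.001 → |·| ≈ 1, ∠ ≈ 0.06°
|G| = 4 · 1.0308 · 1.0198 / (1.4142 · 1) ≈ 2.9733
Gain = 20 log₁₀(2.9733) ≈ 9.46 dB
∠G = (14.04° + 11.31°) − (45.00° + 0.06°) = -19.71°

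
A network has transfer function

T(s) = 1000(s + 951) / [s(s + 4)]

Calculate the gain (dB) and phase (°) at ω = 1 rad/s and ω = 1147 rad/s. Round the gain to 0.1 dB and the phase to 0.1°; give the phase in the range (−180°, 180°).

At s = jω = j1:
zero (s+951): 951 + j1 → |·| = √(951²+1²) = √904402 ≈ 951, ∠ = arctan(1/951) ≈ 0.06°
pole (s+4): 4 + j1 → |·| = √(4²+1²) = √17 ≈ 4.1231, ∠ = arctan(1/4) ≈ 14.04°
pole at origin: |s| = 1, ∠ = 90.00° (in denominator)
|T| = 1000 · 951 / 4.1231 ≈ 2.3065e+05
Gain = 20 log₁₀(2.3065e+05) ≈ 107.26 dB
∠T = 0.06° − 104.04° = -103.98°

At s = jω = j1147:
zero (s+951): 951 + j1147 → |·| = √(951²+1147²) = √2220010 ≈ 1490, ∠ = arctan(1147/951) ≈ 50.34°
pole (s+4): 4 + j1147 → |·| = √(4²+1147²) = √1315625 ≈ 1147, ∠ = arctan(1147/4) ≈ 89.80°
pole at origin: |s| = 1147, ∠ = 90.00° (in denominator)
|T| = 1000 · 1490 / 1.3156e+06 ≈ 1.1326
Gain = 20 log₁₀(1.1326) ≈ 1.08 dB
∠T = 50.34° − 179.80° = -129.46°

ω = 1: 107.3 dB, -104.0°; ω = 1147: 1.1 dB, -129.5°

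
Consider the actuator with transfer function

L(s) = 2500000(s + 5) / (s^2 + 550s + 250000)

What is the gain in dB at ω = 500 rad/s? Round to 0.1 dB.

73.2 dB

At s = jω = j500:
zero (s+5): 5 + j500 → |·| = √(5²+500²) = √250025 ≈ 500.02, ∠ = arctan(500/5) ≈ 89.43°
quadratic: (j500)² + 550·j500 + 250000 = 0 + j275000 → |·| ≈ 2.75e+05, ∠ ≈ 90.00°
|L| = 2500000 · 500.02 / 2.75e+05 ≈ 4545.6
Gain = 20 log₁₀(4545.6) ≈ 73.15 dB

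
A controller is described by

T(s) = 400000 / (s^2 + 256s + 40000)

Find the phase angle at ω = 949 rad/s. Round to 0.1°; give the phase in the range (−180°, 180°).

-164.2°

At s = jω = j949:
quadratic: (j949)² + 256·j949 + 40000 = -860601 + j242944 → |·| ≈ 8.9423e+05, ∠ ≈ 164.24°
∠T = 0.00° − 164.24° = -164.24°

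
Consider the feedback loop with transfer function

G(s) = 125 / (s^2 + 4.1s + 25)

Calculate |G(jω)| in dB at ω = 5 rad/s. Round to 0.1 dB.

15.7 dB

At s = jω = j5:
quadratic: (j5)² + 4.1·j5 + 25 = 0 + j20.5 → |·| ≈ 20.5, ∠ ≈ 90.00°
|G| = 125 / 20.5 ≈ 6.0976
Gain = 20 log₁₀(6.0976) ≈ 15.70 dB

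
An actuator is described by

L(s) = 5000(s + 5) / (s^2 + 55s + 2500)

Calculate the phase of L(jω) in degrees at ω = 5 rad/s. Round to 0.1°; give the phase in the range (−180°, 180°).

38.7°

At s = jω = j5:
zero (s+5): 5 + j5 → |·| = √(5²+5²) = √50 ≈ 7.0711, ∠ = arctan(5/5) ≈ 45.00°
quadratic: (j5)² + 55·j5 + 2500 = 2475 + j275 → |·| ≈ 2490.2, ∠ ≈ 6.34°
∠L = 45.00° − 6.34° = 38.66°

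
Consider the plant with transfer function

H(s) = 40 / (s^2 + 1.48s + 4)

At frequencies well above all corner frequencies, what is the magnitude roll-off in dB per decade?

-40 dB/decade

Each pole contributes −20 dB/decade at high frequency; each zero contributes +20 dB/decade.
Net: 0 zero(s) − 2 pole(s) → -40 dB/decade.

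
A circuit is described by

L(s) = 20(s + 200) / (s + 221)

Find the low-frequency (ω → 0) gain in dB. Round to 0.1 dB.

L(0) = 20·200 / (221) ≈ 18.1
20 log₁₀(18.1) ≈ 25.15 dB

25.2 dB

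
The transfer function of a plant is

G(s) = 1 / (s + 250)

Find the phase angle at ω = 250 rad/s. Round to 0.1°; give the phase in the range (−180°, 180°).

-45.0°

At s = jω = j250:
pole (s+250): 250 + j250 → |·| = √(250²+250²) = √125000 ≈ 353.55, ∠ = arctan(250/250) ≈ 45.00°
∠G = 0.00° − 45.00° = -45.00°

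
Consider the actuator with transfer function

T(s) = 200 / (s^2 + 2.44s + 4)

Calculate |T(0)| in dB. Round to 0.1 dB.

T(0) = 200 / 4 = 50
20 log₁₀(50) ≈ 33.98 dB

34.0 dB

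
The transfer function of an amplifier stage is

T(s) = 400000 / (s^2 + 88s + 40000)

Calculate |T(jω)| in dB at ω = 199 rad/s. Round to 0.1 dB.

At s = jω = j199:
quadratic: (j199)² + 88·j199 + 40000 = 399 + j17512 → |·| ≈ 17517, ∠ ≈ 88.69°
|T| = 400000 / 17517 ≈ 22.835
Gain = 20 log₁₀(22.835) ≈ 27.17 dB

27.2 dB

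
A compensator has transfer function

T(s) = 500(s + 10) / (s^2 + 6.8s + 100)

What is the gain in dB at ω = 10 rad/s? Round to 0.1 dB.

At s = jω = j10:
zero (s+10): 10 + j10 → |·| = √(10²+10²) = √200 ≈ 14.142, ∠ = arctan(10/10) ≈ 45.00°
quadratic: (j10)² + 6.8·j10 + 100 = 0 + j68 → |·| ≈ 68, ∠ ≈ 90.00°
|T| = 500 · 14.142 / 68 ≈ 103.99
Gain = 20 log₁₀(103.99) ≈ 40.34 dB

40.3 dB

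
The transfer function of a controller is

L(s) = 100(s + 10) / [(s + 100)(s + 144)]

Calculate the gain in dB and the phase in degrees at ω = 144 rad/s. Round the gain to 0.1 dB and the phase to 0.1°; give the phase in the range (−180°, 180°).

-7.9 dB, -14.2°

At s = jω = j144:
zero (s+10): 10 + j144 → |·| = √(10²+144²) = √20836 ≈ 144.35, ∠ = arctan(144/10) ≈ 86.03°
pole (s+100): 100 + j144 → |·| = √(100²+144²) = √30736 ≈ 175.32, ∠ = arctan(144/100) ≈ 55.22°
pole (s+144): 144 + j144 → |·| = √(144²+144²) = √41472 ≈ 203.65, ∠ = arctan(144/144) ≈ 45.00°
|L| = 100 · 144.35 / 35704 ≈ 0.4043
Gain = 20 log₁₀(0.4043) ≈ -7.87 dB
∠L = 86.03° − 100.22° = -14.19°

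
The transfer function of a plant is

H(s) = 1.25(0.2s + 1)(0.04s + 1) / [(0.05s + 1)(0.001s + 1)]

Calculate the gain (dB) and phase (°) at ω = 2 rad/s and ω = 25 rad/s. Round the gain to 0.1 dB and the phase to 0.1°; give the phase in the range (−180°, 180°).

At ω = 2 rad/s:
zero (1 + j2·0.2) = 1 + j0.4 → |·| ≈ 1.077, ∠ ≈ 21.80°
zero (1 + j2·0.04) = 1 + j0.08 → |·| ≈ 1.0032, ∠ ≈ 4.57°
pole (1 + j2·0.05) = 1 + j0.1 → |·| ≈ 1.005, ∠ ≈ 5.71°
pole (1 + j2·0.001) = 1 + j0.002 → |·| ≈ 1, ∠ ≈ 0.11°
|H| = 1.25 · 1.077 · 1.0032 / (1.005 · 1) ≈ 1.3438
Gain = 20 log₁₀(1.3438) ≈ 2.57 dB
∠H = (21.80° + 4.57°) − (5.71° + 0.11°) = 20.55°

At ω = 25 rad/s:
zero (1 + j25·0.2) = 1 + j5 → |·| ≈ 5.099, ∠ ≈ 78.69°
zero (1 + j25·0.04) = 1 + j1 → |·| ≈ 1.4142, ∠ ≈ 45.00°
pole (1 + j25·0.05) = 1 + j1.25 → |·| ≈ 1.6008, ∠ ≈ 51.34°
pole (1 + j25·0.001) = 1 + j0.025 → |·| ≈ 1.0003, ∠ ≈ 1.43°
|H| = 1.25 · 5.099 · 1.4142 / (1.6008 · 1.0003) ≈ 5.6291
Gain = 20 log₁₀(5.6291) ≈ 15.01 dB
∠H = (78.69° + 45.00°) − (51.34° + 1.43°) = 70.92°

ω = 2: 2.6 dB, 20.6°; ω = 25: 15.0 dB, 70.9°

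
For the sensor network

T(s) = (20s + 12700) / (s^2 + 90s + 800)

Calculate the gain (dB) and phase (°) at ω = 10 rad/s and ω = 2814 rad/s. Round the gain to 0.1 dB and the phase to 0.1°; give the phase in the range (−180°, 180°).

Substitute s = j10:
Numerator: 20(j10) + 12700 = 12700 + j200
Denominator: (j10)^2 + 90(j10) + 800 = 700 + j900
|N| = √(12700² + 200²) ≈ 12702, ∠N ≈ 0.90°
|D| = √(700² + 900²) ≈ 1140.2, ∠D ≈ 52.13°
|T| = 12702 / 1140.2 ≈ 11.14
Gain = 20 log₁₀(11.14) ≈ 20.94 dB
∠T = 0.90° − 52.13° = -51.23°

Substitute s = j2814:
Numerator: 20(j2814) + 12700 = 12700 + j56280
Denominator: (j2814)^2 + 90(j2814) + 800 = -7917796 + j253260
|N| = √(12700² + 56280²) ≈ 57695, ∠N ≈ 77.28°
|D| = √(7917796² + 253260²) ≈ 7.9218e+06, ∠D ≈ 178.17°
|T| = 57695 / 7.9218e+06 ≈ 0.0072831
Gain = 20 log₁₀(0.0072831) ≈ -42.75 dB
∠T = 77.28° − 178.17° = -100.89°

ω = 10: 20.9 dB, -51.2°; ω = 2814: -42.8 dB, -100.9°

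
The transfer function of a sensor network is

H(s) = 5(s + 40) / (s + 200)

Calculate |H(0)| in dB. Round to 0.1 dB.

H(0) = 5·40 / (200) = 1
20 log₁₀(1) ≈ 0.00 dB

0.0 dB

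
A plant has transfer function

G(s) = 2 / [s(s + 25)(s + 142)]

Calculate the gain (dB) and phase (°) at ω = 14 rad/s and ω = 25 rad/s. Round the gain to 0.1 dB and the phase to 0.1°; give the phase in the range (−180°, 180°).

ω = 14: -89.1 dB, -124.9°; ω = 25: -96.1 dB, -145.0°

At s = jω = j14:
pole (s+25): 25 + j14 → |·| = √(25²+14²) = √821 ≈ 28.653, ∠ = arctan(14/25) ≈ 29.25°
pole (s+142): 142 + j14 → |·| = √(142²+14²) = √20360 ≈ 142.69, ∠ = arctan(14/142) ≈ 5.63°
pole at origin: |s| = 14, ∠ = 90.00° (in denominator)
|G| = 2 / 57239 ≈ 3.4941e-05
Gain = 20 log₁₀(3.4941e-05) ≈ -89.13 dB
∠G = 0.00° − 124.88° = -124.88°

At s = jω = j25:
pole (s+25): 25 + j25 → |·| = √(25²+25²) = √1250 ≈ 35.355, ∠ = arctan(25/25) ≈ 45.00°
pole (s+142): 142 + j25 → |·| = √(142²+25²) = √20789 ≈ 144.18, ∠ = arctan(25/142) ≈ 9.98°
pole at origin: |s| = 25, ∠ = 90.00° (in denominator)
|G| = 2 / 1.2744e+05 ≈ 1.5694e-05
Gain = 20 log₁₀(1.5694e-05) ≈ -96.09 dB
∠G = 0.00° − 144.98° = -144.98°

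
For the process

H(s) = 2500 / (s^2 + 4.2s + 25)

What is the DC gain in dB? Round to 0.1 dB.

H(0) = 2500 / 25 = 100
20 log₁₀(100) ≈ 40.00 dB

40.0 dB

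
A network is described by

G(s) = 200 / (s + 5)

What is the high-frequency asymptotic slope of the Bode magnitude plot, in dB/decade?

Each pole contributes −20 dB/decade at high frequency; each zero contributes +20 dB/decade.
Net: 0 zero(s) − 1 pole(s) → -20 dB/decade.

-20 dB/decade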